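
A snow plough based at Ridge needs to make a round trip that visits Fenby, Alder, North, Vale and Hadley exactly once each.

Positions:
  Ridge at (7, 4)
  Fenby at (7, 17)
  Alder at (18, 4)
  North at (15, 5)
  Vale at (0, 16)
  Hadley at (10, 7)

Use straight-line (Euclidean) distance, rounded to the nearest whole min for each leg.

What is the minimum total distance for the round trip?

50 min — the shortest possible round trip.

There are 60 distinct closed tours to check (reversals are equivalent).
Ridge → Fenby → Alder → North → Vale → Hadley → Ridge: 13+17+3+19+13+4 = 69
Ridge → Fenby → Alder → North → Hadley → Vale → Ridge: 13+17+3+5+13+14 = 65
Ridge → Fenby → Alder → Vale → North → Hadley → Ridge: 13+17+22+19+5+4 = 80
Ridge → Fenby → Alder → Vale → Hadley → North → Ridge: 13+17+22+13+5+8 = 78
Ridge → Fenby → Alder → Hadley → North → Vale → Ridge: 13+17+9+5+19+14 = 77
Ridge → Fenby → Alder → Hadley → Vale → North → Ridge: 13+17+9+13+19+8 = 79
Ridge → Fenby → North → Alder → Vale → Hadley → Ridge: 13+14+3+22+13+4 = 69
Ridge → Fenby → North → Alder → Hadley → Vale → Ridge: 13+14+3+9+13+14 = 66
Ridge → Fenby → North → Vale → Alder → Hadley → Ridge: 13+14+19+22+9+4 = 81
Ridge → Fenby → North → Vale → Hadley → Alder → Ridge: 13+14+19+13+9+11 = 79
Ridge → Fenby → North → Hadley → Alder → Vale → Ridge: 13+14+5+9+22+14 = 77
Ridge → Fenby → North → Hadley → Vale → Alder → Ridge: 13+14+5+13+22+11 = 78
Ridge → Fenby → Vale → Alder → North → Hadley → Ridge: 13+7+22+3+5+4 = 54
Ridge → Fenby → Vale → Alder → Hadley → North → Ridge: 13+7+22+9+5+8 = 64
… (46 more)
Ridge → Alder → North → Hadley → Fenby → Vale → Ridge: 11+3+5+10+7+14 = 50  ← best
The minimum is 50.
One optimal route: Ridge → Alder → North → Hadley → Fenby → Vale → Ridge (or its reverse).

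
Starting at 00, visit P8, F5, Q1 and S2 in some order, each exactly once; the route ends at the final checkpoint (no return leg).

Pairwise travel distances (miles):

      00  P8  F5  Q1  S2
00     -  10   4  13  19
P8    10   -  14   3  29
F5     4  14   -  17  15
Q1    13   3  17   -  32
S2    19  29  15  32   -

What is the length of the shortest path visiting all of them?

Minimum one-way distance = 45 miles.

There are 4! = 24 possible orderings.
00 → P8 → F5 → Q1 → S2: 10+14+17+32 = 73
00 → P8 → F5 → S2 → Q1: 10+14+15+32 = 71
00 → P8 → Q1 → F5 → S2: 10+3+17+15 = 45
00 → P8 → Q1 → S2 → F5: 10+3+32+15 = 60
00 → P8 → S2 → F5 → Q1: 10+29+15+17 = 71
00 → P8 → S2 → Q1 → F5: 10+29+32+17 = 88
00 → F5 → P8 → Q1 → S2: 4+14+3+32 = 53
00 → F5 → P8 → S2 → Q1: 4+14+29+32 = 79
00 → F5 → Q1 → P8 → S2: 4+17+3+29 = 53
00 → F5 → Q1 → S2 → P8: 4+17+32+29 = 82
00 → F5 → S2 → P8 → Q1: 4+15+29+3 = 51
00 → F5 → S2 → Q1 → P8: 4+15+32+3 = 54
00 → Q1 → P8 → F5 → S2: 13+3+14+15 = 45
00 → Q1 → P8 → S2 → F5: 13+3+29+15 = 60
… (10 more)
The minimum is 45.
One shortest path: 00 → P8 → Q1 → F5 → S2.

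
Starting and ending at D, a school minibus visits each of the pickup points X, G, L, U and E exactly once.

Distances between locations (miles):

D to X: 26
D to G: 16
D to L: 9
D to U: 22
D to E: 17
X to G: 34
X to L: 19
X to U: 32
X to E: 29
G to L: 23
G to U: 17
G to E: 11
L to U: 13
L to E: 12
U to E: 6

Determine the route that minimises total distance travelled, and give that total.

With 5 stops there are 5!/2 = 60 distinct round trips (a route and its reverse cost the same).
D-X-G-L-U-E-D: 26+34+23+13+6+17 = 119
D-X-G-L-E-U-D: 26+34+23+12+6+22 = 123
D-X-G-U-L-E-D: 26+34+17+13+12+17 = 119
D-X-G-U-E-L-D: 26+34+17+6+12+9 = 104
D-X-G-E-L-U-D: 26+34+11+12+13+22 = 118
D-X-G-E-U-L-D: 26+34+11+6+13+9 = 99
D-X-L-G-U-E-D: 26+19+23+17+6+17 = 108
D-X-L-G-E-U-D: 26+19+23+11+6+22 = 107
D-X-L-U-G-E-D: 26+19+13+17+11+17 = 103
D-X-L-U-E-G-D: 26+19+13+6+11+16 = 91
D-X-L-E-G-U-D: 26+19+12+11+17+22 = 107
D-X-L-E-U-G-D: 26+19+12+6+17+16 = 96
D-X-U-G-L-E-D: 26+32+17+23+12+17 = 127
D-X-U-G-E-L-D: 26+32+17+11+12+9 = 107
… (46 more)
The minimum is 91.
One optimal route: D → X → L → U → E → G → D (or its reverse).

Shortest round trip = 91 miles.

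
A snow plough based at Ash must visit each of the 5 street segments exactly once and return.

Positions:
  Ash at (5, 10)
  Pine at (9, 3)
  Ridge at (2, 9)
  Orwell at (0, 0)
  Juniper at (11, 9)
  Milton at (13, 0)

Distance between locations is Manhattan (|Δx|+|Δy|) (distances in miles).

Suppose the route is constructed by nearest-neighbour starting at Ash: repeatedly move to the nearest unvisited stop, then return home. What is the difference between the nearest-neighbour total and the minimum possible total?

From Ash: Ridge=4, Juniper=7, Pine=11, Orwell=15, Milton=18 → choose Ridge (4).
From Ridge: Juniper=9, Orwell=11, Pine=13, Milton=20 → choose Juniper (9).
From Juniper: Pine=8, Milton=11, Orwell=20 → choose Pine (8).
From Pine: Milton=7, Orwell=12 → choose Milton (7).
From Milton: Orwell=13 → choose Orwell (13).
NN route Ash → Ridge → Juniper → Pine → Milton → Orwell → Ash costs 56.
Optimal: Ash → Ridge → Orwell → Milton → Pine → Juniper → Ash costs 50 (by enumerating all 60 distinct tours).
Excess = 56 − 50 = 6.

Excess over optimum: 6 miles.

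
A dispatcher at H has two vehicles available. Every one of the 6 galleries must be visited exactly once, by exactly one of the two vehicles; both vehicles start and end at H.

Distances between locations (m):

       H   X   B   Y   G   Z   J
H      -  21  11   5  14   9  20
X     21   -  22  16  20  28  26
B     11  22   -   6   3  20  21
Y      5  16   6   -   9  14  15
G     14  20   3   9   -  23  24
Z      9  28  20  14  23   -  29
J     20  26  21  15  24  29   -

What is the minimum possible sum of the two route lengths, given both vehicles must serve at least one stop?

Minimum combined distance: 98 m.

Check every non-empty split of the stops between the two vehicles; for each half take its own optimal tour:
  {X} + {B, Y, G, Z, J}: 42 + 76 = 118
  {B} + {X, Y, G, Z, J}: 22 + 98 = 120
  {X, B} + {Y, G, Z, J}: 54 + 76 = 130
  {Y} + {X, B, G, Z, J}: 10 + 98 = 108
  {X, Y} + {B, G, Z, J}: 42 + 76 = 118
  {B, Y} + {X, G, Z, J}: 22 + 98 = 120
  … (31 splits in total)
  {Z} + {X, B, Y, G, J}: 18 + 80 = 98  ← best
Best: vehicle 1 H → Z → H = 18; vehicle 2 H → B → G → X → J → Y → H = 80; combined 98.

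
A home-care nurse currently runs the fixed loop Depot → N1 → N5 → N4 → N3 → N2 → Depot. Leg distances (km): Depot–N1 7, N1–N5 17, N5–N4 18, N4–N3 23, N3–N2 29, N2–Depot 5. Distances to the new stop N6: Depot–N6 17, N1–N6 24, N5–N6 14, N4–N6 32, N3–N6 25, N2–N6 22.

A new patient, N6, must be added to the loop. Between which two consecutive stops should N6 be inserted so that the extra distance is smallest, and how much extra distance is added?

Adding 18 km by placing N6 on the N3–N2 leg.

Insertion cost between consecutive stops i–j is d(i,N6) + d(N6,j) − d(i,j):
  between Depot and N1: 17 + 24 − 7 = 34
  between N1 and N5: 24 + 14 − 17 = 21
  between N5 and N4: 14 + 32 − 18 = 28
  between N4 and N3: 32 + 25 − 23 = 34
  between N3 and N2: 25 + 22 − 29 = 18
  between N2 and Depot: 22 + 17 − 5 = 34
Cheapest insertion is between N3 and N2, adding 18.
New total = 99 + 18 = 117.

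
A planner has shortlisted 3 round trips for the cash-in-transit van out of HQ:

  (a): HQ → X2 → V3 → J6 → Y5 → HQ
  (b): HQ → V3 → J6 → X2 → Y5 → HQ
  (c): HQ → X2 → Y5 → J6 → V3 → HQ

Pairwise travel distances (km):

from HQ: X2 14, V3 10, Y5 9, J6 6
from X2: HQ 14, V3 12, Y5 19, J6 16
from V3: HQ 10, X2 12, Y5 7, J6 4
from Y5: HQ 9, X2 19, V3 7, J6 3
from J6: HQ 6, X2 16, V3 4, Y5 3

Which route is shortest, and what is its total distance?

Shortest is (a), total 42 km.

(a): 14 + 12 + 4 + 3 + 9 = 42
(b): 10 + 4 + 16 + 19 + 9 = 58
(c): 14 + 19 + 3 + 4 + 10 = 50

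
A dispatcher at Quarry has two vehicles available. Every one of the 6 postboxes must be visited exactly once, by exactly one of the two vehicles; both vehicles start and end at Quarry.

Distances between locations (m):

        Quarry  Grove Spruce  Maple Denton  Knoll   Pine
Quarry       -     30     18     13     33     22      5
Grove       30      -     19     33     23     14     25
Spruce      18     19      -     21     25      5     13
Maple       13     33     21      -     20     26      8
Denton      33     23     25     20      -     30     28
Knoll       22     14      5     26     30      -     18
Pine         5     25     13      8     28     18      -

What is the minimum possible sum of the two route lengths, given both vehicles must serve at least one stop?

Minimum combined distance: 103 m.

Check every non-empty split of the stops between the two vehicles; for each half take its own optimal tour:
  {Grove} + {Spruce, Maple, Denton, Knoll, Pine}: 60 + 85 = 145
  {Spruce} + {Grove, Maple, Denton, Knoll, Pine}: 36 + 92 = 128
  {Grove, Spruce} + {Maple, Denton, Knoll, Pine}: 67 + 85 = 152
  {Maple} + {Grove, Spruce, Denton, Knoll, Pine}: 26 + 93 = 119
  {Grove, Maple} + {Spruce, Denton, Knoll, Pine}: 76 + 85 = 161
  {Spruce, Maple} + {Grove, Denton, Knoll, Pine}: 52 + 92 = 144
  … (31 splits in total)
  {Grove, Spruce, Maple, Denton, Knoll} + {Pine}: 93 + 10 = 103  ← best
Best: vehicle 1 Quarry → Spruce → Knoll → Grove → Denton → Maple → Quarry = 93; vehicle 2 Quarry → Pine → Quarry = 10; combined 103.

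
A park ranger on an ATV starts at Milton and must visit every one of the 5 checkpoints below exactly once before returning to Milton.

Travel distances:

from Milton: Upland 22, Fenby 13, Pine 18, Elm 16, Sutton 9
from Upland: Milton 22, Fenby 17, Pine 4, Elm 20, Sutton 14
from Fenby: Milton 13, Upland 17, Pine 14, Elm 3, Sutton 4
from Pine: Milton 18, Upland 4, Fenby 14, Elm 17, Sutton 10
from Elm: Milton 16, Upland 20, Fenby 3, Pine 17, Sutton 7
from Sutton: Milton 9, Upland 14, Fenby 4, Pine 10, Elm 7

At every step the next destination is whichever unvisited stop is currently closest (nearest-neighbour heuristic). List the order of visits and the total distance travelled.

Milton → [Sutton:9 / Fenby:13 / Elm:16 / Pine:18 / Upland:22] → Sutton (9)
Sutton → [Fenby:4 / Elm:7 / Pine:10 / Upland:14] → Fenby (4)
Fenby → [Elm:3 / Pine:14 / Upland:17] → Elm (3)
Elm → [Pine:17 / Upland:20] → Pine (17)
Pine → [Upland:4] → Upland (4)
Return Upland→Milton: 22.
Total = 9 + 4 + 3 + 17 + 4 + 22 = 59.

Total distance 59 via the nearest-neighbour route Milton → Sutton → Fenby → Elm → Pine → Upland → Milton.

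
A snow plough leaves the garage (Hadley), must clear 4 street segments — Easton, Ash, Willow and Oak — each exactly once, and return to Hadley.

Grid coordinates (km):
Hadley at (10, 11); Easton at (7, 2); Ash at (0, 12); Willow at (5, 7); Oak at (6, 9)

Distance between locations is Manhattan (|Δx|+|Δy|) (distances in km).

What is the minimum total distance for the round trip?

With 4 stops there are 4!/2 = 12 distinct round trips (a route and its reverse cost the same).
Hadley → Easton → Ash → Willow → Oak → Hadley: 12+17+10+3+6 = 48
Hadley → Easton → Ash → Oak → Willow → Hadley: 12+17+9+3+9 = 50
Hadley → Easton → Willow → Ash → Oak → Hadley: 12+7+10+9+6 = 44
Hadley → Easton → Willow → Oak → Ash → Hadley: 12+7+3+9+11 = 42
Hadley → Easton → Oak → Ash → Willow → Hadley: 12+8+9+10+9 = 48
Hadley → Easton → Oak → Willow → Ash → Hadley: 12+8+3+10+11 = 44
Hadley → Ash → Easton → Willow → Oak → Hadley: 11+17+7+3+6 = 44
Hadley → Ash → Easton → Oak → Willow → Hadley: 11+17+8+3+9 = 48
Hadley → Ash → Willow → Easton → Oak → Hadley: 11+10+7+8+6 = 42
Hadley → Ash → Oak → Easton → Willow → Hadley: 11+9+8+7+9 = 44
Hadley → Willow → Easton → Ash → Oak → Hadley: 9+7+17+9+6 = 48
Hadley → Willow → Ash → Easton → Oak → Hadley: 9+10+17+8+6 = 50
The minimum is 42.
One optimal route: Hadley → Easton → Willow → Oak → Ash → Hadley (or its reverse).

Minimum total distance: 42 km.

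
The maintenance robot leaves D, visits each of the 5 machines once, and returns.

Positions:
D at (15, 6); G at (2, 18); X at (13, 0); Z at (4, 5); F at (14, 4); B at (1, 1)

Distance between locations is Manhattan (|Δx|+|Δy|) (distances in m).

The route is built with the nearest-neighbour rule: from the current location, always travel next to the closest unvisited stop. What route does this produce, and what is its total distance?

Nearest-neighbour total = 68 m; route D → F → X → B → Z → G → D.

From D: distances to unvisited — F=3, X=8, Z=12, B=19, G=25. Nearest is F (3).
From F: distances to unvisited — X=5, Z=11, B=16, G=26. Nearest is X (5).
From X: distances to unvisited — B=13, Z=14, G=29. Nearest is B (13).
From B: distances to unvisited — Z=7, G=18. Nearest is Z (7).
From Z: distances to unvisited — G=15. Nearest is G (15).
Return G→D: 25.
Total = 3 + 5 + 13 + 7 + 15 + 25 = 68.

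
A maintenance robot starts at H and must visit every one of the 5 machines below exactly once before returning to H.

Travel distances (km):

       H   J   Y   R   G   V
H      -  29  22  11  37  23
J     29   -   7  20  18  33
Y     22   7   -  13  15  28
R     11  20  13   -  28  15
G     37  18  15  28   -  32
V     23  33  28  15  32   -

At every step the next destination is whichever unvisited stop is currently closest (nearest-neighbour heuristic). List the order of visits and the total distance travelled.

Total distance 104 km via the nearest-neighbour route H → R → Y → J → G → V → H.

From H: distances to unvisited — R=11, Y=22, V=23, J=29, G=37. Nearest is R (11).
From R: distances to unvisited — Y=13, V=15, J=20, G=28. Nearest is Y (13).
From Y: distances to unvisited — J=7, G=15, V=28. Nearest is J (7).
From J: distances to unvisited — G=18, V=33. Nearest is G (18).
From G: distances to unvisited — V=32. Nearest is V (32).
Return V→H: 23.
Total = 11 + 13 + 7 + 18 + 32 + 23 = 104.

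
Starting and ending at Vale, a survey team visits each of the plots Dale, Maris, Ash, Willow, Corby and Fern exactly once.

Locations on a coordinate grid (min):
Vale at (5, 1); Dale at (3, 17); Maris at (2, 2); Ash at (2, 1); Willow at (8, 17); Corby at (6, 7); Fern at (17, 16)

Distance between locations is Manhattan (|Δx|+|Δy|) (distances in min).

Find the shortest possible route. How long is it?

With 6 stops there are 6!/2 = 360 distinct round trips (a route and its reverse cost the same).
Vale → Dale → Maris → Ash → Willow → Corby → Fern → Vale: 18+16+1+22+12+20+27 = 116
Vale → Dale → Maris → Ash → Willow → Fern → Corby → Vale: 18+16+1+22+10+20+7 = 94
Vale → Dale → Maris → Ash → Corby → Willow → Fern → Vale: 18+16+1+10+12+10+27 = 94
Vale → Dale → Maris → Ash → Corby → Fern → Willow → Vale: 18+16+1+10+20+10+19 = 94
Vale → Dale → Maris → Ash → Fern → Willow → Corby → Vale: 18+16+1+30+10+12+7 = 94
Vale → Dale → Maris → Ash → Fern → Corby → Willow → Vale: 18+16+1+30+20+12+19 = 116
Vale → Dale → Maris → Willow → Ash → Corby → Fern → Vale: 18+16+21+22+10+20+27 = 134
Vale → Dale → Maris → Willow → Ash → Fern → Corby → Vale: 18+16+21+22+30+20+7 = 134
… (352 more)
Vale → Ash → Maris → Dale → Willow → Fern → Corby → Vale: 3+1+16+5+10+20+7 = 62  ← best
The minimum is 62.
One optimal route: Vale → Ash → Maris → Dale → Willow → Fern → Corby → Vale (or its reverse).

Shortest round trip = 62 min.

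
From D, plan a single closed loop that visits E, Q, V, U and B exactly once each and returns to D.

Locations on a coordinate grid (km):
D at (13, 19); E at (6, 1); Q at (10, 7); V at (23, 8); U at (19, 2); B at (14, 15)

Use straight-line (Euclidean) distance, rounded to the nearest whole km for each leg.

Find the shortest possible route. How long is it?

54 km — the shortest possible round trip.

With 5 stops there are 5!/2 = 60 distinct round trips (a route and its reverse cost the same).
D-E-Q-V-U-B-D: 19+7+13+7+14+4 = 64
D-E-Q-V-B-U-D: 19+7+13+11+14+18 = 82
D-E-Q-U-V-B-D: 19+7+10+7+11+4 = 58
D-E-Q-U-B-V-D: 19+7+10+14+11+15 = 76
D-E-Q-B-V-U-D: 19+7+9+11+7+18 = 71
D-E-Q-B-U-V-D: 19+7+9+14+7+15 = 71
D-E-V-Q-U-B-D: 19+18+13+10+14+4 = 78
D-E-V-Q-B-U-D: 19+18+13+9+14+18 = 91
D-E-V-U-Q-B-D: 19+18+7+10+9+4 = 67
D-E-V-U-B-Q-D: 19+18+7+14+9+12 = 79
D-E-V-B-Q-U-D: 19+18+11+9+10+18 = 85
D-E-V-B-U-Q-D: 19+18+11+14+10+12 = 84
D-E-U-Q-V-B-D: 19+13+10+13+11+4 = 70
D-E-U-Q-B-V-D: 19+13+10+9+11+15 = 77
… (46 more)
D-Q-E-U-V-B-D: 12+7+13+7+11+4 = 54  ← best
The minimum is 54.
One optimal route: D → Q → E → U → V → B → D (or its reverse).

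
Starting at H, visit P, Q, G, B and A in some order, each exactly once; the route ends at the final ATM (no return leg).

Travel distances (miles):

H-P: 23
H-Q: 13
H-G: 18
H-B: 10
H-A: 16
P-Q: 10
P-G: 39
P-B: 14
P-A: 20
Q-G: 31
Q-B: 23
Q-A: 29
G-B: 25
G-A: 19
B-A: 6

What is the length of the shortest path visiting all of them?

There are 5! = 120 possible orderings.
H - P - Q - G - B - A: 23+10+31+25+6 = 95
H - P - Q - G - A - B: 23+10+31+19+6 = 89
H - P - Q - B - G - A: 23+10+23+25+19 = 100
H - P - Q - B - A - G: 23+10+23+6+19 = 81
H - P - Q - A - G - B: 23+10+29+19+25 = 106
H - P - Q - A - B - G: 23+10+29+6+25 = 93
H - P - G - Q - B - A: 23+39+31+23+6 = 122
H - P - G - Q - A - B: 23+39+31+29+6 = 128
H - P - G - B - Q - A: 23+39+25+23+29 = 139
H - P - G - B - A - Q: 23+39+25+6+29 = 122
H - P - G - A - Q - B: 23+39+19+29+23 = 133
H - P - G - A - B - Q: 23+39+19+6+23 = 110
H - P - B - Q - G - A: 23+14+23+31+19 = 110
H - P - B - Q - A - G: 23+14+23+29+19 = 108
… (106 more)
H - Q - P - B - A - G: 13+10+14+6+19 = 62  ← best
The minimum is 62.
One shortest path: H → Q → P → B → A → G.

Minimum one-way distance = 62 miles.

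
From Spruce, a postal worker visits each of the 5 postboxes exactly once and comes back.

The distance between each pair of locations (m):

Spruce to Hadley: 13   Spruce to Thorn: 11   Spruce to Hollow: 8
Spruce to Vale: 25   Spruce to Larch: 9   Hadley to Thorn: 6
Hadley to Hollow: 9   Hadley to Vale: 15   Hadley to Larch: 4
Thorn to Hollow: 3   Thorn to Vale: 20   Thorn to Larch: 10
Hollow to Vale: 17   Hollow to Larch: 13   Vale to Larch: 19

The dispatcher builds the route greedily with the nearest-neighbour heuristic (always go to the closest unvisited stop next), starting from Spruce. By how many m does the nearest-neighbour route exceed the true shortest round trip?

Spruce: Hollow=8, Larch=9, Thorn=11, Hadley=13, Vale=25 ⇒ Hollow
Hollow: Thorn=3, Hadley=9, Larch=13, Vale=17 ⇒ Thorn
Thorn: Hadley=6, Larch=10, Vale=20 ⇒ Hadley
Hadley: Larch=4, Vale=15 ⇒ Larch
Larch: Vale=19 ⇒ Vale
NN route Spruce → Hollow → Thorn → Hadley → Larch → Vale → Spruce costs 65.
Optimal: Spruce → Thorn → Hollow → Vale → Hadley → Larch → Spruce costs 59 (by enumerating all 60 distinct tours).
Excess = 65 − 59 = 6.

6 m longer than the optimal tour.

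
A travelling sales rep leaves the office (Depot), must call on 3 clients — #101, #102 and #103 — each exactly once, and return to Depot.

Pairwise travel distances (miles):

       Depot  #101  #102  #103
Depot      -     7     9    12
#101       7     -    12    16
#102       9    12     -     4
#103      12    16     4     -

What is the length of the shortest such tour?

Minimum total distance: 35 miles.

Depot - #101 - #102 - #103 - Depot: 7+12+4+12 = 35
Depot - #101 - #103 - #102 - Depot: 7+16+4+9 = 36
Depot - #102 - #101 - #103 - Depot: 9+12+16+12 = 49
The minimum is 35.
One optimal route: Depot → #101 → #102 → #103 → Depot (or its reverse).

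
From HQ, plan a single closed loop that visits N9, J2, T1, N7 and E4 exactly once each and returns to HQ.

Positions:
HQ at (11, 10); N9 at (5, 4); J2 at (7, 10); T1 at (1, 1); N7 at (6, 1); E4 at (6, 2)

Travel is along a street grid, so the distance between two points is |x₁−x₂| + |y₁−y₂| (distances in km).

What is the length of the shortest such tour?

Shortest round trip = 38 km.

HQ - N9 - J2 - T1 - N7 - E4 - HQ: 12+8+15+5+1+13 = 54
HQ - N9 - J2 - T1 - E4 - N7 - HQ: 12+8+15+6+1+14 = 56
HQ - N9 - J2 - N7 - T1 - E4 - HQ: 12+8+10+5+6+13 = 54
HQ - N9 - J2 - N7 - E4 - T1 - HQ: 12+8+10+1+6+19 = 56
HQ - N9 - J2 - E4 - T1 - N7 - HQ: 12+8+9+6+5+14 = 54
HQ - N9 - J2 - E4 - N7 - T1 - HQ: 12+8+9+1+5+19 = 54
HQ - N9 - T1 - J2 - N7 - E4 - HQ: 12+7+15+10+1+13 = 58
HQ - N9 - T1 - J2 - E4 - N7 - HQ: 12+7+15+9+1+14 = 58
HQ - N9 - T1 - N7 - J2 - E4 - HQ: 12+7+5+10+9+13 = 56
HQ - N9 - T1 - N7 - E4 - J2 - HQ: 12+7+5+1+9+4 = 38
HQ - N9 - T1 - E4 - J2 - N7 - HQ: 12+7+6+9+10+14 = 58
HQ - N9 - T1 - E4 - N7 - J2 - HQ: 12+7+6+1+10+4 = 40
HQ - N9 - N7 - J2 - T1 - E4 - HQ: 12+4+10+15+6+13 = 60
HQ - N9 - N7 - J2 - E4 - T1 - HQ: 12+4+10+9+6+19 = 60
… (46 more)
The minimum is 38.
One optimal route: HQ → N9 → T1 → N7 → E4 → J2 → HQ (or its reverse).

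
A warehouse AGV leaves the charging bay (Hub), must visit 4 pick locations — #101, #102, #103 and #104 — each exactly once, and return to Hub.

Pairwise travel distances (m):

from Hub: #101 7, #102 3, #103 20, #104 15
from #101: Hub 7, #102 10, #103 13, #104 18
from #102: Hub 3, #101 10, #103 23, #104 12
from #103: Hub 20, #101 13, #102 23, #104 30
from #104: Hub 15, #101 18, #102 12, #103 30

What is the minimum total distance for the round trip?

65 m — the shortest possible round trip.

With 4 stops there are 4!/2 = 12 distinct round trips (a route and its reverse cost the same).
Hub→#101→#102→#103→#104→Hub: 7+10+23+30+15 = 85
Hub→#101→#102→#104→#103→Hub: 7+10+12+30+20 = 79
Hub→#101→#103→#102→#104→Hub: 7+13+23+12+15 = 70
Hub→#101→#103→#104→#102→Hub: 7+13+30+12+3 = 65
Hub→#101→#104→#102→#103→Hub: 7+18+12+23+20 = 80
Hub→#101→#104→#103→#102→Hub: 7+18+30+23+3 = 81
Hub→#102→#101→#103→#104→Hub: 3+10+13+30+15 = 71
Hub→#102→#101→#104→#103→Hub: 3+10+18+30+20 = 81
Hub→#102→#103→#101→#104→Hub: 3+23+13+18+15 = 72
Hub→#102→#104→#101→#103→Hub: 3+12+18+13+20 = 66
Hub→#103→#101→#102→#104→Hub: 20+13+10+12+15 = 70
Hub→#103→#102→#101→#104→Hub: 20+23+10+18+15 = 86
The minimum is 65.
One optimal route: Hub → #101 → #103 → #104 → #102 → Hub (or its reverse).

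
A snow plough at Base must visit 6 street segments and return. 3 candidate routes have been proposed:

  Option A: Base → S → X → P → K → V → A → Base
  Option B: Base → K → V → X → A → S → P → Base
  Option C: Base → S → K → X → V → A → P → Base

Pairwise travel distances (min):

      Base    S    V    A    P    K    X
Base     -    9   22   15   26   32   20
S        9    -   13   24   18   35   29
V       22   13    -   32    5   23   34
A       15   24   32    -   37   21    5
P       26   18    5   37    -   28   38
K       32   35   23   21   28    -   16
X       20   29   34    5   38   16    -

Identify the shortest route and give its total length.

Shortest is Option B, total 162 min.

Option A: 9 + 29 + 38 + 28 + 23 + 32 + 15 = 174
Option B: 32 + 23 + 34 + 5 + 24 + 18 + 26 = 162
Option C: 9 + 35 + 16 + 34 + 32 + 37 + 26 = 189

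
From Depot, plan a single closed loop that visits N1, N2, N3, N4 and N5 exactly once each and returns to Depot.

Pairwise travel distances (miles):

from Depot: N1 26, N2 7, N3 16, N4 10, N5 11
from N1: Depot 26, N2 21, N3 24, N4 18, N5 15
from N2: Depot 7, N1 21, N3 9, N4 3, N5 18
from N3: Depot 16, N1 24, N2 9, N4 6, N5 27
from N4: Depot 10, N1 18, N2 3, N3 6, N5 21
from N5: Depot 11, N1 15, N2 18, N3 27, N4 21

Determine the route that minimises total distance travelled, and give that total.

Minimum total distance: 66 miles.

There are 60 distinct closed tours to check (reversals are equivalent).
Depot → N1 → N2 → N3 → N4 → N5 → Depot: 26+21+9+6+21+11 = 94
Depot → N1 → N2 → N3 → N5 → N4 → Depot: 26+21+9+27+21+10 = 114
Depot → N1 → N2 → N4 → N3 → N5 → Depot: 26+21+3+6+27+11 = 94
Depot → N1 → N2 → N4 → N5 → N3 → Depot: 26+21+3+21+27+16 = 114
Depot → N1 → N2 → N5 → N3 → N4 → Depot: 26+21+18+27+6+10 = 108
Depot → N1 → N2 → N5 → N4 → N3 → Depot: 26+21+18+21+6+16 = 108
Depot → N1 → N3 → N2 → N4 → N5 → Depot: 26+24+9+3+21+11 = 94
Depot → N1 → N3 → N2 → N5 → N4 → Depot: 26+24+9+18+21+10 = 108
Depot → N1 → N3 → N4 → N2 → N5 → Depot: 26+24+6+3+18+11 = 88
Depot → N1 → N3 → N4 → N5 → N2 → Depot: 26+24+6+21+18+7 = 102
Depot → N1 → N3 → N5 → N2 → N4 → Depot: 26+24+27+18+3+10 = 108
Depot → N1 → N3 → N5 → N4 → N2 → Depot: 26+24+27+21+3+7 = 108
Depot → N1 → N4 → N2 → N3 → N5 → Depot: 26+18+3+9+27+11 = 94
Depot → N1 → N4 → N2 → N5 → N3 → Depot: 26+18+3+18+27+16 = 108
… (46 more)
Depot → N2 → N3 → N4 → N1 → N5 → Depot: 7+9+6+18+15+11 = 66  ← best
The minimum is 66.
One optimal route: Depot → N2 → N3 → N4 → N1 → N5 → Depot (or its reverse).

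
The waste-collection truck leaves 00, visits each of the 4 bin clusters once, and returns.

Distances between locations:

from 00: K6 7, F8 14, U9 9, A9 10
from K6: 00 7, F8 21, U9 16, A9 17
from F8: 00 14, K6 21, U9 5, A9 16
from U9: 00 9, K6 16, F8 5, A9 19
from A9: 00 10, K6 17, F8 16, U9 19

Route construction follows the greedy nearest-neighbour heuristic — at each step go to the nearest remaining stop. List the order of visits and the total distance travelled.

Nearest-neighbour total = 54; route 00 → K6 → U9 → F8 → A9 → 00.

00 → [K6:7 / U9:9 / A9:10 / F8:14] → K6 (7)
K6 → [U9:16 / A9:17 / F8:21] → U9 (16)
U9 → [F8:5 / A9:19] → F8 (5)
F8 → [A9:16] → A9 (16)
Return A9→00: 10.
Total = 7 + 16 + 5 + 16 + 10 = 54.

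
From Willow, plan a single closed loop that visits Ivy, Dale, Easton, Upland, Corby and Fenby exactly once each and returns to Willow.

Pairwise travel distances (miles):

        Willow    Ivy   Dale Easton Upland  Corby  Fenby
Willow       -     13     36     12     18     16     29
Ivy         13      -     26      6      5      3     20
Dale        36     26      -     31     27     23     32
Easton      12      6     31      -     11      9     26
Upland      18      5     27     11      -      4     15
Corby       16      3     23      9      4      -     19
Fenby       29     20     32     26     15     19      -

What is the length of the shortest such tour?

With 6 stops there are 6!/2 = 360 distinct round trips (a route and its reverse cost the same).
Willow-Ivy-Dale-Easton-Upland-Corby-Fenby-Willow: 13+26+31+11+4+19+29 = 133
Willow-Ivy-Dale-Easton-Upland-Fenby-Corby-Willow: 13+26+31+11+15+19+16 = 131
Willow-Ivy-Dale-Easton-Corby-Upland-Fenby-Willow: 13+26+31+9+4+15+29 = 127
Willow-Ivy-Dale-Easton-Corby-Fenby-Upland-Willow: 13+26+31+9+19+15+18 = 131
Willow-Ivy-Dale-Easton-Fenby-Upland-Corby-Willow: 13+26+31+26+15+4+16 = 131
Willow-Ivy-Dale-Easton-Fenby-Corby-Upland-Willow: 13+26+31+26+19+4+18 = 137
Willow-Ivy-Dale-Upland-Easton-Corby-Fenby-Willow: 13+26+27+11+9+19+29 = 134
Willow-Ivy-Dale-Upland-Easton-Fenby-Corby-Willow: 13+26+27+11+26+19+16 = 138
… (352 more)
Willow-Dale-Fenby-Upland-Corby-Ivy-Easton-Willow: 36+32+15+4+3+6+12 = 108  ← best
The minimum is 108.
One optimal route: Willow → Dale → Fenby → Upland → Corby → Ivy → Easton → Willow (or its reverse).

108 miles — the shortest possible round trip.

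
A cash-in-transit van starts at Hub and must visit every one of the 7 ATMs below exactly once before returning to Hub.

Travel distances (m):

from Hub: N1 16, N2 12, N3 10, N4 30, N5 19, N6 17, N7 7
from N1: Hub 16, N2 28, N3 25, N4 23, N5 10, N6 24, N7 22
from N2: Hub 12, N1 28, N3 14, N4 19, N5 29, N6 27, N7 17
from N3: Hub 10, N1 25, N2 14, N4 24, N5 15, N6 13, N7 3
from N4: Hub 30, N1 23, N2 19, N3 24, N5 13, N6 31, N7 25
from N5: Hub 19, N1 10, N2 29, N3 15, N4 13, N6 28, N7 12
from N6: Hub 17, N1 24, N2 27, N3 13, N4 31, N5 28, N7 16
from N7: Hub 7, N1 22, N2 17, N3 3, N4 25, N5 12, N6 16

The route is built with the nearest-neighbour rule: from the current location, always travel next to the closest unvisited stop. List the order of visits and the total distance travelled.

From Hub: distances to unvisited — N7=7, N3=10, N2=12, N1=16, N6=17, N5=19, N4=30. Nearest is N7 (7).
From N7: distances to unvisited — N3=3, N5=12, N6=16, N2=17, N1=22, N4=25. Nearest is N3 (3).
From N3: distances to unvisited — N6=13, N2=14, N5=15, N4=24, N1=25. Nearest is N6 (13).
From N6: distances to unvisited — N1=24, N2=27, N5=28, N4=31. Nearest is N1 (24).
From N1: distances to unvisited — N5=10, N4=23, N2=28. Nearest is N5 (10).
From N5: distances to unvisited — N4=13, N2=29. Nearest is N4 (13).
From N4: distances to unvisited — N2=19. Nearest is N2 (19).
Return N2→Hub: 12.
Total = 7 + 3 + 13 + 24 + 10 + 13 + 19 + 12 = 101.

Nearest-neighbour total = 101 m; route Hub → N7 → N3 → N6 → N1 → N5 → N4 → N2 → Hub.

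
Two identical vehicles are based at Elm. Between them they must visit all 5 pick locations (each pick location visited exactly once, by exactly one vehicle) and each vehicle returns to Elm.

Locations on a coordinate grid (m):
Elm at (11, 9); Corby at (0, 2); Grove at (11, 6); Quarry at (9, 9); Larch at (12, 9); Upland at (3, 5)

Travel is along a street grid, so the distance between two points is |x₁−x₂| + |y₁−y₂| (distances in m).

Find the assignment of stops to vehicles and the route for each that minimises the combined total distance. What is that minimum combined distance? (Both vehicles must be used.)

38 m — the smallest possible combined total.

Check every non-empty split of the stops between the two vehicles; for each half take its own optimal tour:
  {Corby} + {Grove, Quarry, Larch, Upland}: 36 + 26 = 62
  {Grove} + {Corby, Quarry, Larch, Upland}: 6 + 38 = 44
  {Corby, Grove} + {Quarry, Larch, Upland}: 36 + 26 = 62
  {Quarry} + {Corby, Grove, Larch, Upland}: 4 + 38 = 42
  {Corby, Quarry} + {Grove, Larch, Upland}: 36 + 26 = 62
  {Grove, Quarry} + {Corby, Larch, Upland}: 10 + 38 = 48
  … (15 splits in total)
  {Larch} + {Corby, Grove, Quarry, Upland}: 2 + 36 = 38  ← best
Best: vehicle 1 Elm → Larch → Elm = 2; vehicle 2 Elm → Grove → Corby → Upland → Quarry → Elm = 36; combined 38.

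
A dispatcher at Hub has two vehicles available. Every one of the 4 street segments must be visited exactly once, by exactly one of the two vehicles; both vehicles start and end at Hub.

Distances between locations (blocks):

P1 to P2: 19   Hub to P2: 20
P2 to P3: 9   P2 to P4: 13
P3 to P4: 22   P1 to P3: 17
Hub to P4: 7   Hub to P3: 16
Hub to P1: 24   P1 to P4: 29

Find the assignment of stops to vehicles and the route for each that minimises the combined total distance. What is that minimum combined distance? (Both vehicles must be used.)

There are 2^3 − 1 = 7 ways to divide the 4 stops into two non-empty groups. For each, the best each vehicle can do is its own shortest tour through its group:
  {P1} + {P2, P3, P4}: 48 + 45 = 93
  {P2} + {P1, P3, P4}: 40 + 69 = 109
  {P1, P2} + {P3, P4}: 63 + 45 = 108
  {P3} + {P1, P2, P4}: 32 + 63 = 95
  {P1, P3} + {P2, P4}: 57 + 40 = 97
  {P2, P3} + {P1, P4}: 45 + 60 = 105
  … (7 splits in total)
  {P1, P2, P3} + {P4}: 68 + 14 = 82  ← best
Best: vehicle 1 Hub → P1 → P2 → P3 → Hub = 68; vehicle 2 Hub → P4 → Hub = 14; combined 82.

Minimum combined distance: 82 blocks.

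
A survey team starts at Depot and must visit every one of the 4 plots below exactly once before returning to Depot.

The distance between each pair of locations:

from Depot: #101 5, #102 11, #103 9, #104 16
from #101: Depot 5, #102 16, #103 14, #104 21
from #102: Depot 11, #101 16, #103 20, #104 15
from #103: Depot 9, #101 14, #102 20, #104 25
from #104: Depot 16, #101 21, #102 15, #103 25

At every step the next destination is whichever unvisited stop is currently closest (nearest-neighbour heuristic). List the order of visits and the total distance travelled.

Depot → [#101:5 / #103:9 / #102:11 / #104:16] → #101 (5)
#101 → [#103:14 / #102:16 / #104:21] → #103 (14)
#103 → [#102:20 / #104:25] → #102 (20)
#102 → [#104:15] → #104 (15)
Return #104→Depot: 16.
Total = 5 + 14 + 20 + 15 + 16 = 70.

70 along Depot → #101 → #103 → #102 → #104 → Depot.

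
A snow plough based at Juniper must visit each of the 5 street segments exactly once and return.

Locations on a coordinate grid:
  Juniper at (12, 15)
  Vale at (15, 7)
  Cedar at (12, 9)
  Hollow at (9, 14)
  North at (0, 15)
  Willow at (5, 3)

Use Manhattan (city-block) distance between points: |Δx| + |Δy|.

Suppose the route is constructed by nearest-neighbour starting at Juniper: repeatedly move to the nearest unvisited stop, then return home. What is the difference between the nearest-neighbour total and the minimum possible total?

The nearest-neighbour route is 4 longer than optimal.

From Juniper: Hollow=4, Cedar=6, Vale=11, North=12, Willow=19 → choose Hollow (4).
From Hollow: Cedar=8, North=10, Vale=13, Willow=15 → choose Cedar (8).
From Cedar: Vale=5, Willow=13, North=18 → choose Vale (5).
From Vale: Willow=14, North=23 → choose Willow (14).
From Willow: North=17 → choose North (17).
NN route Juniper → Hollow → Cedar → Vale → Willow → North → Juniper costs 60.
Optimal: Juniper → Cedar → Vale → Willow → North → Hollow → Juniper costs 56 (by enumerating all 60 distinct tours).
Excess = 60 − 56 = 4.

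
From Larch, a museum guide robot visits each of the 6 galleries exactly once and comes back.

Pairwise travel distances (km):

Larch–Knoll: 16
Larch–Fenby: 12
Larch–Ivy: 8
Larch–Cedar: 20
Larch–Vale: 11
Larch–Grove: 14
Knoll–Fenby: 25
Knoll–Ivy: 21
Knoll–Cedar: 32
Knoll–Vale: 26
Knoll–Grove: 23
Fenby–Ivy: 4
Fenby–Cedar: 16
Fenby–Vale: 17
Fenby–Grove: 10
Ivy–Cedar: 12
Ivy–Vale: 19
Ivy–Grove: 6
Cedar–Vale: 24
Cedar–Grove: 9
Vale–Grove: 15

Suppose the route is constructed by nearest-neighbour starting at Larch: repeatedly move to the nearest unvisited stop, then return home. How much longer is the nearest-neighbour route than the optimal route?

5 km longer than the optimal tour.

Larch: Ivy=8, Vale=11, Fenby=12, Grove=14, Knoll=16, Cedar=20 ⇒ Ivy
Ivy: Fenby=4, Grove=6, Cedar=12, Vale=19, Knoll=21 ⇒ Fenby
Fenby: Grove=10, Cedar=16, Vale=17, Knoll=25 ⇒ Grove
Grove: Cedar=9, Vale=15, Knoll=23 ⇒ Cedar
Cedar: Vale=24, Knoll=32 ⇒ Vale
Vale: Knoll=26 ⇒ Knoll
NN route Larch → Ivy → Fenby → Grove → Cedar → Vale → Knoll → Larch costs 97.
Optimal: Larch → Knoll → Fenby → Ivy → Cedar → Grove → Vale → Larch costs 92 (by enumerating all 360 distinct tours).
Excess = 97 − 92 = 5.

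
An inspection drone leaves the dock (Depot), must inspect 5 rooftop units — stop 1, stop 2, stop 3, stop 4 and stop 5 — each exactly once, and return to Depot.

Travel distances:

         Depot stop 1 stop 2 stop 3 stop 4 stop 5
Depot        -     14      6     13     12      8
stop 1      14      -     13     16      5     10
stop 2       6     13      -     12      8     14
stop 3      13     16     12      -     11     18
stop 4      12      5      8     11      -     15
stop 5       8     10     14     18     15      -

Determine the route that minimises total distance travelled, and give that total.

Minimum total distance: 52.

Depot - stop 1 - stop 2 - stop 3 - stop 4 - stop 5 - Depot: 14+13+12+11+15+8 = 73
Depot - stop 1 - stop 2 - stop 3 - stop 5 - stop 4 - Depot: 14+13+12+18+15+12 = 84
Depot - stop 1 - stop 2 - stop 4 - stop 3 - stop 5 - Depot: 14+13+8+11+18+8 = 72
Depot - stop 1 - stop 2 - stop 4 - stop 5 - stop 3 - Depot: 14+13+8+15+18+13 = 81
Depot - stop 1 - stop 2 - stop 5 - stop 3 - stop 4 - Depot: 14+13+14+18+11+12 = 82
Depot - stop 1 - stop 2 - stop 5 - stop 4 - stop 3 - Depot: 14+13+14+15+11+13 = 80
Depot - stop 1 - stop 3 - stop 2 - stop 4 - stop 5 - Depot: 14+16+12+8+15+8 = 73
Depot - stop 1 - stop 3 - stop 2 - stop 5 - stop 4 - Depot: 14+16+12+14+15+12 = 83
Depot - stop 1 - stop 3 - stop 4 - stop 2 - stop 5 - Depot: 14+16+11+8+14+8 = 71
Depot - stop 1 - stop 3 - stop 4 - stop 5 - stop 2 - Depot: 14+16+11+15+14+6 = 76
Depot - stop 1 - stop 3 - stop 5 - stop 2 - stop 4 - Depot: 14+16+18+14+8+12 = 82
Depot - stop 1 - stop 3 - stop 5 - stop 4 - stop 2 - Depot: 14+16+18+15+8+6 = 77
Depot - stop 1 - stop 4 - stop 2 - stop 3 - stop 5 - Depot: 14+5+8+12+18+8 = 65
Depot - stop 1 - stop 4 - stop 2 - stop 5 - stop 3 - Depot: 14+5+8+14+18+13 = 72
… (46 more)
Depot - stop 2 - stop 3 - stop 4 - stop 1 - stop 5 - Depot: 6+12+11+5+10+8 = 52  ← best
The minimum is 52.
One optimal route: Depot → stop 2 → stop 3 → stop 4 → stop 1 → stop 5 → Depot (or its reverse).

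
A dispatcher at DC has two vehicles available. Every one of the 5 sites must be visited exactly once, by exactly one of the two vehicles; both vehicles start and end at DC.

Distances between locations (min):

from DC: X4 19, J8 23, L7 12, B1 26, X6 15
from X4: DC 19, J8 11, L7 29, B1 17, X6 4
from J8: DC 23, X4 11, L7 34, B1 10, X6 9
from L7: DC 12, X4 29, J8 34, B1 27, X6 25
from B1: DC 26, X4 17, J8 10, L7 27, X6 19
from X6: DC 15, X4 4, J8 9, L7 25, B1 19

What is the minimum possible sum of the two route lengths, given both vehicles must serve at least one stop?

There are 2^4 − 1 = 15 ways to divide the 5 stops into two non-empty groups. For each, the best each vehicle can do is its own shortest tour through its group:
  {X4} + {J8, L7, B1, X6}: 38 + 73 = 111
  {J8} + {X4, L7, B1, X6}: 46 + 75 = 121
  {X4, J8} + {L7, B1, X6}: 53 + 73 = 126
  {L7} + {X4, J8, B1, X6}: 24 + 66 = 90
  {X4, L7} + {J8, B1, X6}: 60 + 60 = 120
  {J8, L7} + {X4, B1, X6}: 69 + 62 = 131
  … (15 splits in total)
Best: vehicle 1 DC → L7 → DC = 24; vehicle 2 DC → B1 → J8 → X4 → X6 → DC = 66; combined 90.

90 min — the smallest possible combined total.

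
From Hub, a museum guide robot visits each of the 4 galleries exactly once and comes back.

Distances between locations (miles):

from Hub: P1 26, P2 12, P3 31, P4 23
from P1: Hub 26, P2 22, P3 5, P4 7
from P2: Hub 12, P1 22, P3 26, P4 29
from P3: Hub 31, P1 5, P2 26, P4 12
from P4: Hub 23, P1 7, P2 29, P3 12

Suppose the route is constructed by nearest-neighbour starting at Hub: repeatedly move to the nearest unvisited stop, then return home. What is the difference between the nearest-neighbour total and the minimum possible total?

The nearest-neighbour route is 1 miles longer than optimal.

From Hub: P2=12, P4=23, P1=26, P3=31 → choose P2 (12).
From P2: P1=22, P3=26, P4=29 → choose P1 (22).
From P1: P3=5, P4=7 → choose P3 (5).
From P3: P4=12 → choose P4 (12).
NN route Hub → P2 → P1 → P3 → P4 → Hub costs 74.
Optimal: Hub → P2 → P3 → P1 → P4 → Hub costs 73 (by enumerating all 12 distinct tours).
Excess = 74 − 73 = 1.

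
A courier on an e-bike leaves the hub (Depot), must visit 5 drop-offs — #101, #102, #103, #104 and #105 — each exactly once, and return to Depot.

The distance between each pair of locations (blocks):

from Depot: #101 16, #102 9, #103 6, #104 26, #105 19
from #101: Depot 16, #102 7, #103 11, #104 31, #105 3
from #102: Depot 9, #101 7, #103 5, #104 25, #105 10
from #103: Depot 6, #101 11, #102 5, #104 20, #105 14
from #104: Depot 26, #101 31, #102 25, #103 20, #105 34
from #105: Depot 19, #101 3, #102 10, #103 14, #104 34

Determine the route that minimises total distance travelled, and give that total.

Minimum total distance: 79 blocks.

With 5 stops there are 5!/2 = 60 distinct round trips (a route and its reverse cost the same).
Depot-#101-#102-#103-#104-#105-Depot: 16+7+5+20+34+19 = 101
Depot-#101-#102-#103-#105-#104-Depot: 16+7+5+14+34+26 = 102
Depot-#101-#102-#104-#103-#105-Depot: 16+7+25+20+14+19 = 101
Depot-#101-#102-#104-#105-#103-Depot: 16+7+25+34+14+6 = 102
Depot-#101-#102-#105-#103-#104-Depot: 16+7+10+14+20+26 = 93
Depot-#101-#102-#105-#104-#103-Depot: 16+7+10+34+20+6 = 93
Depot-#101-#103-#102-#104-#105-Depot: 16+11+5+25+34+19 = 110
Depot-#101-#103-#102-#105-#104-Depot: 16+11+5+10+34+26 = 102
Depot-#101-#103-#104-#102-#105-Depot: 16+11+20+25+10+19 = 101
Depot-#101-#103-#104-#105-#102-Depot: 16+11+20+34+10+9 = 100
Depot-#101-#103-#105-#102-#104-Depot: 16+11+14+10+25+26 = 102
Depot-#101-#103-#105-#104-#102-Depot: 16+11+14+34+25+9 = 109
Depot-#101-#104-#102-#103-#105-Depot: 16+31+25+5+14+19 = 110
Depot-#101-#104-#102-#105-#103-Depot: 16+31+25+10+14+6 = 102
… (46 more)
Depot-#102-#101-#105-#103-#104-Depot: 9+7+3+14+20+26 = 79  ← best
The minimum is 79.
One optimal route: Depot → #102 → #101 → #105 → #103 → #104 → Depot (or its reverse).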